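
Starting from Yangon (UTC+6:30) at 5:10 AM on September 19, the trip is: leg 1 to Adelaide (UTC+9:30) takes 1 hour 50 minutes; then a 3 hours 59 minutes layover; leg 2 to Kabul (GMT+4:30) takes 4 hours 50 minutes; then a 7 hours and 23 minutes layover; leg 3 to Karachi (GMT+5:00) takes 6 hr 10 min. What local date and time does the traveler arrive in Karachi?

3:52 AM on September 20

Convert departure to UTC: 5:10 AM − 6:30 = 10:40 PM UTC on Sep 18.
Add 1 hour and 50 minutes leg 1 → 12:30 AM UTC (Sep 19).
Add 3 hours and 59 minutes layover in Adelaide → 4:29 AM UTC.
Add 4 hours 50 minutes leg 2 → 9:19 AM UTC.
Add 7 hours and 23 minutes layover in Kabul → 4:42 PM UTC.
Add 6 hours 10 minutes leg 3 → 10:52 PM UTC.
Karachi is UTC+5:00, so local arrival = 10:52 PM + 5:00 = 3:52 AM on Sep 20.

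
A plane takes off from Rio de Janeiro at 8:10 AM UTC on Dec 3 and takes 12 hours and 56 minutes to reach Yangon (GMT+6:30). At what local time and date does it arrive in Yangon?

3:36 AM on December 4

Departure is given in UTC: 8:10 AM on Dec 3.
Add 12 hours and 56 minutes → 9:06 PM UTC.
Yangon is UTC+6:30: 9:06 PM + 6:30 = 3:36 AM on Dec 4.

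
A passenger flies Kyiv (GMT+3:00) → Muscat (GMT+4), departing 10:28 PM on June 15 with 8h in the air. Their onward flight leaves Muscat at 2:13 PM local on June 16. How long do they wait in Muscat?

6 hours 45 minutes

Convert departure to UTC: 10:28 PM − 3:00 = 7:28 PM UTC on Jun 15.
Add 8 hours flight time → 3:28 AM UTC (Jun 16).
Muscat is UTC+4:00, so local arrival = 3:28 AM + 4:00 = 7:28 AM on Jun 16.
Layover = 2:13 PM − 7:28 AM = 6 hours 45 minutes.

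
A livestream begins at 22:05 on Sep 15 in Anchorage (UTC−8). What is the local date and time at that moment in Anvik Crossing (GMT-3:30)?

02:35 on September 16

Anvik Crossing is 4:30 ahead of Anchorage.
Shift by the zone difference: 22:05 + 4:30 = 02:35 on Sep 16 in Anvik Crossing.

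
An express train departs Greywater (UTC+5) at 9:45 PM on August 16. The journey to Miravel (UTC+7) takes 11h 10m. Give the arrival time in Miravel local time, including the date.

10:55 AM on Aug 17

Convert departure to UTC: 9:45 PM − 5:00 = 4:45 PM UTC on Aug 16.
Add 11 hours 10 minutes travel time → 3:55 AM UTC (Aug 17).
Miravel is UTC+7:00, so local arrival = 3:55 AM + 7:00 = 10:55 AM on Aug 17.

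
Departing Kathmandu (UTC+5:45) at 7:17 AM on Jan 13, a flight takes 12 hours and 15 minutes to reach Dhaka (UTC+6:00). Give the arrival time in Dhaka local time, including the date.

7:47 PM on January 13

Convert departure to UTC: 7:17 AM − 5:45 = 1:32 AM UTC on Jan 13.
Add 12 hours and 15 minutes travel time → 1:47 PM UTC.
Dhaka is UTC+6:00, so local arrival = 1:47 PM + 6:00 = 7:47 PM on Jan 13.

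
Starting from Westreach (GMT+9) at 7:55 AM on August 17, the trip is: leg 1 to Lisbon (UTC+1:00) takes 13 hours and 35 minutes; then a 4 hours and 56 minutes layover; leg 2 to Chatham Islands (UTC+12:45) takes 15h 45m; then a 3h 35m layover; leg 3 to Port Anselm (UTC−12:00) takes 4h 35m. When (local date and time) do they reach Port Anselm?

Convert departure to UTC: 7:55 AM − 9:00 = 10:55 PM UTC on Aug 16.
Add 13 hours 35 minutes leg 1 → 12:30 PM UTC (Aug 17).
Add 4 hours and 56 minutes layover in Lisbon → 5:26 PM UTC.
Add 15 hours 45 minutes leg 2 → 9:11 AM UTC (Aug 18).
Add 3 hours 35 minutes layover in Chatham Islands → 12:46 PM UTC.
Add 4 hours and 35 minutes leg 3 → 5:21 PM UTC.
Port Anselm is UTC−12:00, so local arrival = 5:21 PM − 12:00 = 5:21 AM on Aug 18.

5:21 AM on August 18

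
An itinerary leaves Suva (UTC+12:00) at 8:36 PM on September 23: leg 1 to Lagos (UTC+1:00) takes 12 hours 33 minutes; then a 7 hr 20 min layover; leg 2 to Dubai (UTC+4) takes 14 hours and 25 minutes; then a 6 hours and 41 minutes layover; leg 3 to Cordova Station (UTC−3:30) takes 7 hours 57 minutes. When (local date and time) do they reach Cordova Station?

Convert departure to UTC: 8:36 PM − 12:00 = 8:36 AM UTC on Sep 23.
Add 12 hours 33 minutes leg 1 → 9:09 PM UTC.
Add 7 hours and 20 minutes layover in Lagos → 4:29 AM UTC (Sep 24).
Add 14 hours and 25 minutes leg 2 → 6:54 PM UTC.
Add 6 hours 41 minutes layover in Dubai → 1:35 AM UTC (Sep 25).
Add 7 hours and 57 minutes leg 3 → 9:32 AM UTC.
Cordova Station is UTC−3:30, so local arrival = 9:32 AM − 3:30 = 6:02 AM on Sep 25.

6:02 AM on September 25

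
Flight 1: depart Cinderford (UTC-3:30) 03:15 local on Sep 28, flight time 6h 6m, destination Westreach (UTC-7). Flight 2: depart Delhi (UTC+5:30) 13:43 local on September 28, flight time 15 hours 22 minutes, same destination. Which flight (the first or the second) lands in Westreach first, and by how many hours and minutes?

Flight 1 in UTC: 03:15 + 3:30 = 06:45 on Sep 28.
+6 hours and 6 minutes → arrive 12:51 UTC on Sep 28.
Flight 2 in UTC: 13:43 − 5:30 = 08:13 on Sep 28.
+15 hours and 22 minutes → arrive 23:35 UTC on Sep 28.
Flight 1 lands earlier by 10 hours 44 minutes.

the first, by 10 hours 44 minutes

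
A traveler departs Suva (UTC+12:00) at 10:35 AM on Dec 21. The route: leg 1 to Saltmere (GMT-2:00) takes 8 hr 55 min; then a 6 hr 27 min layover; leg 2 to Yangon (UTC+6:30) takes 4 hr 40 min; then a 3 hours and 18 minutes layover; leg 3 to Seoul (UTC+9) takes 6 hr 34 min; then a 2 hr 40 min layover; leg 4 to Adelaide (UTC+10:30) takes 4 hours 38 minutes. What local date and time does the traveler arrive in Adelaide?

10:17 PM on Dec 22

Convert departure to UTC: 10:35 AM − 12:00 = 10:35 PM UTC on Dec 20.
Add 8 hours 55 minutes leg 1 → 7:30 AM UTC (Dec 21).
Add 6 hours 27 minutes layover in Saltmere → 1:57 PM UTC.
Add 4 hours and 40 minutes leg 2 → 6:37 PM UTC.
Add 3 hours and 18 minutes layover in Yangon → 9:55 PM UTC.
Add 6 hours and 34 minutes leg 3 → 4:29 AM UTC (Dec 22).
Add 2 hours and 40 minutes layover in Seoul → 7:09 AM UTC.
Add 4 hours 38 minutes leg 4 → 11:47 AM UTC.
Adelaide is UTC+10:30, so local arrival = 11:47 AM + 10:30 = 10:17 PM on Dec 22.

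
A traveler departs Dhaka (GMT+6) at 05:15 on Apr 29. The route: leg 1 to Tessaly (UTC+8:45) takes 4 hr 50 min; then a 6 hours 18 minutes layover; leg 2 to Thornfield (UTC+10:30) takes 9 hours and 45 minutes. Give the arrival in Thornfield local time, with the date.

Convert departure to UTC: 05:15 − 6:00 = 23:15 UTC on Apr 28.
Add 4 hours and 50 minutes leg 1 → 04:05 UTC (Apr 29).
Add 6 hours and 18 minutes layover in Tessaly → 10:23 UTC.
Add 9 hours and 45 minutes leg 2 → 20:08 UTC.
Thornfield is UTC+10:30, so local arrival = 20:08 + 10:30 = 06:38 on Apr 30.

06:38 on Apr 30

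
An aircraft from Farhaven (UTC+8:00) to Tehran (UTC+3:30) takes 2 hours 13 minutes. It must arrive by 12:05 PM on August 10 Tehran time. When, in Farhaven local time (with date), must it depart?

Target arrival in UTC: 12:05 PM − 3:30 = 8:35 AM on Aug 10.
Subtract 2 hours and 13 minutes → departure 6:22 AM UTC on Aug 10.
Farhaven is UTC+8:00: 6:22 AM + 8:00 = 2:22 PM on Aug 10.

2:22 PM on August 10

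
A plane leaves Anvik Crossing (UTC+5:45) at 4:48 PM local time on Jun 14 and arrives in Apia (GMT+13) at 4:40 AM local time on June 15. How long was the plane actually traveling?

4 hours 37 minutes

Apia is 7:15 ahead of Anvik Crossing.
Clock-face elapsed time (ignoring zones) is 11 hours 52 minutes.
Actual elapsed = 11 hours 52 minutes − 7:15 = 4 hours 37 minutes.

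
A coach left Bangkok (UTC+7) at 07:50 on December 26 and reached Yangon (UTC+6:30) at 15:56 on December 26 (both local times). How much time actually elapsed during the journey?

8 hours 36 minutes

Departure in UTC: 07:50 − 7:00 = 00:50 on Dec 26.
Arrival in UTC: 15:56 − 6:30 = 09:26 on Dec 26.
Elapsed = 09:26 − 00:50 = 8 hours 36 minutes.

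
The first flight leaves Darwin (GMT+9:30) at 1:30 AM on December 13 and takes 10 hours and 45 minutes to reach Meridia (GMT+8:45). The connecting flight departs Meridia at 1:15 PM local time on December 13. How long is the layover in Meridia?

1 hour 45 minutes

Convert departure to UTC: 1:30 AM − 9:30 = 4:00 PM UTC on Dec 12.
Add 10 hours 45 minutes flight time → 2:45 AM UTC (Dec 13).
Meridia is UTC+8:45, so local arrival = 2:45 AM + 8:45 = 11:30 AM on Dec 13.
Layover = 1:15 PM − 11:30 AM = 1 hour 45 minutes.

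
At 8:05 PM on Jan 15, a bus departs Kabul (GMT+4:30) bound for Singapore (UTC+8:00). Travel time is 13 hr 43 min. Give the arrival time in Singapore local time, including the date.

Convert departure to UTC: 8:05 PM − 4:30 = 3:35 PM UTC on Jan 15.
Add 13 hours 43 minutes travel time → 5:18 AM UTC (Jan 16).
Singapore is UTC+8:00, so local arrival = 5:18 AM + 8:00 = 1:18 PM on Jan 16.

1:18 PM on Jan 16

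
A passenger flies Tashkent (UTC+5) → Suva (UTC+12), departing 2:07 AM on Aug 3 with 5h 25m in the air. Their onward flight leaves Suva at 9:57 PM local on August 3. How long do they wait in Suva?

7 hours 25 minutes

Convert departure to UTC: 2:07 AM − 5:00 = 9:07 PM UTC on Aug 2.
Add 5 hours and 25 minutes flight time → 2:32 AM UTC (Aug 3).
Suva is UTC+12:00, so local arrival = 2:32 AM + 12:00 = 2:32 PM on Aug 3.
Layover = 9:57 PM − 2:32 PM = 7 hours 25 minutes.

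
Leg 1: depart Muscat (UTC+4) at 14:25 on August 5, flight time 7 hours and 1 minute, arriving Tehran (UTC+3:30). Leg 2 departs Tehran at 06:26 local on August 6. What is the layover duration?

9 hours 30 minutes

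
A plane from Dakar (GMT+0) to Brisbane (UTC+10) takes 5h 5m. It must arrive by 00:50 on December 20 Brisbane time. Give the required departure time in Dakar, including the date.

09:45 on December 19

Target arrival in UTC: 00:50 − 10:00 = 14:50 on Dec 19.
Subtract 5 hours 5 minutes → departure 09:45 UTC on Dec 19.
Dakar is UTC+0, so departure is 09:45 on Dec 19.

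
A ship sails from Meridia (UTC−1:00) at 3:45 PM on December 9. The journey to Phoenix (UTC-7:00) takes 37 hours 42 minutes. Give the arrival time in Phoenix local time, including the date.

11:27 PM on December 10

Phoenix is 6:00 behind Meridia.
After 37 hours 42 minutes it is 5:27 AM (Dec 11) in Meridia.
Shift by the zone difference: 5:27 AM − 6:00 = 11:27 PM on Dec 10 in Phoenix.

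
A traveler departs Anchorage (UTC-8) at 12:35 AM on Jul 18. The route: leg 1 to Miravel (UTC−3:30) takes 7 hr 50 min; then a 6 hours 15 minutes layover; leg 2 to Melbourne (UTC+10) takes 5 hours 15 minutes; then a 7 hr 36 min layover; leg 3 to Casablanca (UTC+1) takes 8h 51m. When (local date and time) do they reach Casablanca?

Convert departure to UTC: 12:35 AM + 8:00 = 8:35 AM UTC on Jul 18.
Add 7 hours 50 minutes leg 1 → 4:25 PM UTC.
Add 6 hours 15 minutes layover in Miravel → 10:40 PM UTC.
Add 5 hours 15 minutes leg 2 → 3:55 AM UTC (Jul 19).
Add 7 hours and 36 minutes layover in Melbourne → 11:31 AM UTC.
Add 8 hours and 51 minutes leg 3 → 8:22 PM UTC.
Casablanca is UTC+1:00, so local arrival = 8:22 PM + 1:00 = 9:22 PM on Jul 19.

9:22 PM on July 19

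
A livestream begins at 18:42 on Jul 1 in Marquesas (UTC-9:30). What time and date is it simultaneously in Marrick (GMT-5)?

23:12 on July 1

In UTC: 18:42 + 9:30 = 04:12 on Jul 2.
Marrick is UTC−5:00: 04:12 − 5:00 = 23:12 on Jul 1.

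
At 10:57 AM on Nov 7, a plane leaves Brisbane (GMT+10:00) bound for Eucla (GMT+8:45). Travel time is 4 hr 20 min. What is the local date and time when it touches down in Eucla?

Eucla is 1:15 behind Brisbane.
After 4 hours and 20 minutes it is 3:17 PM in Brisbane.
Shift by the zone difference: 3:17 PM − 1:15 = 2:02 PM on Nov 7 in Eucla.

2:02 PM on Nov 7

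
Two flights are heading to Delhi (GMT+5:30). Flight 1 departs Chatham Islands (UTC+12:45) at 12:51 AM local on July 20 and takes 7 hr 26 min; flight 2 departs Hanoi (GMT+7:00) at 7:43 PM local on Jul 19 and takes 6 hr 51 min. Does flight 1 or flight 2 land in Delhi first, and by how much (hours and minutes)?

Flight 1 in UTC: 12:51 AM − 12:45 = 12:06 PM on Jul 19.
+7 hours and 26 minutes → arrive 7:32 PM UTC on Jul 19.
Flight 2 in UTC: 7:43 PM − 7:00 = 12:43 PM on Jul 19.
+6 hours and 51 minutes → arrive 7:34 PM UTC on Jul 19.
Flight 1 lands earlier by 2 minutes.

the first, by 2 minutes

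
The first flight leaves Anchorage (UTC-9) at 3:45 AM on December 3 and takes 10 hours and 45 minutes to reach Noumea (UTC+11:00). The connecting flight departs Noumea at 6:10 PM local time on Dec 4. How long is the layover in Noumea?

7 hours 40 minutes

Convert departure to UTC: 3:45 AM + 9:00 = 12:45 PM UTC on Dec 3.
Add 10 hours 45 minutes flight time → 11:30 PM UTC.
Noumea is UTC+11:00, so local arrival = 11:30 PM + 11:00 = 10:30 AM on Dec 4.
Layover = 6:10 PM − 10:30 AM = 7 hours 40 minutes.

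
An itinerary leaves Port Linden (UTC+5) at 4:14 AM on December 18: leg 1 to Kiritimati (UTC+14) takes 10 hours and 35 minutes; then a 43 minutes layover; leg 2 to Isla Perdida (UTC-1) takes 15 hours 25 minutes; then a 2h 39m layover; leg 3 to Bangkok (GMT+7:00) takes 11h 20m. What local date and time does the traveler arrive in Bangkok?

10:56 PM on December 19

Convert departure to UTC: 4:14 AM − 5:00 = 11:14 PM UTC on Dec 17.
Add 10 hours and 35 minutes leg 1 → 9:49 AM UTC (Dec 18).
Add 43 minutes layover in Kiritimati → 10:32 AM UTC.
Add 15 hours and 25 minutes leg 2 → 1:57 AM UTC (Dec 19).
Add 2 hours 39 minutes layover in Isla Perdida → 4:36 AM UTC.
Add 11 hours 20 minutes leg 3 → 3:56 PM UTC.
Bangkok is UTC+7:00, so local arrival = 3:56 PM + 7:00 = 10:56 PM on Dec 19.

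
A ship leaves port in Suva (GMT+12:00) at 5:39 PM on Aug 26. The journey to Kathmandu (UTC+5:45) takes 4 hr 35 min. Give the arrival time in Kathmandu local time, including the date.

3:59 PM on August 26

Convert departure to UTC: 5:39 PM − 12:00 = 5:39 AM UTC on Aug 26.
Add 4 hours 35 minutes travel time → 10:14 AM UTC.
Kathmandu is UTC+5:45, so local arrival = 10:14 AM + 5:45 = 3:59 PM on Aug 26.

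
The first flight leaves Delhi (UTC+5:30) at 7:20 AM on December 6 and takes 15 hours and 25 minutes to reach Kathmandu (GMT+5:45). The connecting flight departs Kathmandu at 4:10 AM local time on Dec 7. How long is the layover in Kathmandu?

5 hours 10 minutes

Convert departure to UTC: 7:20 AM − 5:30 = 1:50 AM UTC on Dec 6.
Add 15 hours 25 minutes flight time → 5:15 PM UTC.
Kathmandu is UTC+5:45, so local arrival = 5:15 PM + 5:45 = 11:00 PM on Dec 6.
Layover = 4:10 AM − 11:00 PM (+1 day) = 5 hours 10 minutes.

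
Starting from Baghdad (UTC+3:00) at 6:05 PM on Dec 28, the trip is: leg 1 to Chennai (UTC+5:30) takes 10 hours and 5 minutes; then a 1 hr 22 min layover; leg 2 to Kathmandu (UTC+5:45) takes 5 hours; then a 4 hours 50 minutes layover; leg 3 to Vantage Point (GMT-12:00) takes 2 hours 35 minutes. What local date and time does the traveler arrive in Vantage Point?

2:57 AM on December 29

Convert departure to UTC: 6:05 PM − 3:00 = 3:05 PM UTC on Dec 28.
Add 10 hours 5 minutes leg 1 → 1:10 AM UTC (Dec 29).
Add 1 hour and 22 minutes layover in Chennai → 2:32 AM UTC.
Add 5 hours leg 2 → 7:32 AM UTC.
Add 4 hours and 50 minutes layover in Kathmandu → 12:22 PM UTC.
Add 2 hours 35 minutes leg 3 → 2:57 PM UTC.
Vantage Point is UTC−12:00, so local arrival = 2:57 PM − 12:00 = 2:57 AM on Dec 29.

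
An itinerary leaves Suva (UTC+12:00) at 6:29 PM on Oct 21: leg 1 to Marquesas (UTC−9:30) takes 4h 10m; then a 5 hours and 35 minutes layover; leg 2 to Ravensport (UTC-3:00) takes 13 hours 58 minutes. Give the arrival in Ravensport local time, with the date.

3:12 AM on October 22

Convert departure to UTC: 6:29 PM − 12:00 = 6:29 AM UTC on Oct 21.
Add 4 hours 10 minutes leg 1 → 10:39 AM UTC.
Add 5 hours and 35 minutes layover in Marquesas → 4:14 PM UTC.
Add 13 hours 58 minutes leg 2 → 6:12 AM UTC (Oct 22).
Ravensport is UTC−3:00, so local arrival = 6:12 AM − 3:00 = 3:12 AM on Oct 22.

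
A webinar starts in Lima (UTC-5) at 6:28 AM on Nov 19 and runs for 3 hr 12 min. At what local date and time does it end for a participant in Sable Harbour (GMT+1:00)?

3:40 PM on November 19

Convert start to UTC: 6:28 AM + 5:00 = 11:28 AM UTC on Nov 19.
Add 3 hours 12 minutes duration → 2:40 PM UTC.
Sable Harbour is UTC+1:00, so local end time = 2:40 PM + 1:00 = 3:40 PM on Nov 19.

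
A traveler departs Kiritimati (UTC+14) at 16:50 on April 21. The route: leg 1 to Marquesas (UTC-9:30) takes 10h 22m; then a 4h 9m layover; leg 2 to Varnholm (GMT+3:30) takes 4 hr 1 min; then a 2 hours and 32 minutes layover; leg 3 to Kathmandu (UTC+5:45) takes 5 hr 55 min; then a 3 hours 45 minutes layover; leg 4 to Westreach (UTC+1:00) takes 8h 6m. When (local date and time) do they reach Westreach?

18:40 on April 22

Convert departure to UTC: 16:50 − 14:00 = 02:50 UTC on Apr 21.
Add 10 hours and 22 minutes leg 1 → 13:12 UTC.
Add 4 hours and 9 minutes layover in Marquesas → 17:21 UTC.
Add 4 hours and 1 minute leg 2 → 21:22 UTC.
Add 2 hours 32 minutes layover in Varnholm → 23:54 UTC.
Add 5 hours 55 minutes leg 3 → 05:49 UTC (Apr 22).
Add 3 hours 45 minutes layover in Kathmandu → 09:34 UTC.
Add 8 hours and 6 minutes leg 4 → 17:40 UTC.
Westreach is UTC+1:00, so local arrival = 17:40 + 1:00 = 18:40 on Apr 22.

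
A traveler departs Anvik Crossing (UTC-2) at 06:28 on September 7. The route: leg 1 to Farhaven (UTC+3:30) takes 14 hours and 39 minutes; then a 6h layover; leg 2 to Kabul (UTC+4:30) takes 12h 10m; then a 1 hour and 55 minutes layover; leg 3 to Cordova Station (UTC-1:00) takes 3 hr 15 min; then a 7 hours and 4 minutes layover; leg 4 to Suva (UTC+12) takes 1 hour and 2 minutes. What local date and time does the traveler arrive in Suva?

Convert departure to UTC: 06:28 + 2:00 = 08:28 UTC on Sep 7.
Add 14 hours 39 minutes leg 1 → 23:07 UTC.
Add 6 hours layover in Farhaven → 05:07 UTC (Sep 8).
Add 12 hours 10 minutes leg 2 → 17:17 UTC.
Add 1 hour and 55 minutes layover in Kabul → 19:12 UTC.
Add 3 hours 15 minutes leg 3 → 22:27 UTC.
Add 7 hours and 4 minutes layover in Cordova Station → 05:31 UTC (Sep 9).
Add 1 hour 2 minutes leg 4 → 06:33 UTC.
Suva is UTC+12:00, so local arrival = 06:33 + 12:00 = 18:33 on Sep 9.

18:33 on September 9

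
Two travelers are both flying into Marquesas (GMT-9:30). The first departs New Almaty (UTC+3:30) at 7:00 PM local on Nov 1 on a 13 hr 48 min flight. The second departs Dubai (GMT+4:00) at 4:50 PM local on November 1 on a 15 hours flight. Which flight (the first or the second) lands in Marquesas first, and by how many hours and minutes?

Flight 1 in UTC: 7:00 PM − 3:30 = 3:30 PM on Nov 1.
+13 hours 48 minutes → arrive 5:18 AM UTC on Nov 2.
Flight 2 in UTC: 4:50 PM − 4:00 = 12:50 PM on Nov 1.
+15 hours → arrive 3:50 AM UTC on Nov 2.
Flight 2 lands earlier by 1 hour 28 minutes.

the second, by 1 hour 28 minutes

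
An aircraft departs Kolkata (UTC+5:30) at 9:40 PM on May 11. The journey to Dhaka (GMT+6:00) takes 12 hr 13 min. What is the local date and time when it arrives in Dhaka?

10:23 AM on May 12

Convert departure to UTC: 9:40 PM − 5:30 = 4:10 PM UTC on May 11.
Add 12 hours and 13 minutes travel time → 4:23 AM UTC (May 12).
Dhaka is UTC+6:00, so local arrival = 4:23 AM + 6:00 = 10:23 AM on May 12.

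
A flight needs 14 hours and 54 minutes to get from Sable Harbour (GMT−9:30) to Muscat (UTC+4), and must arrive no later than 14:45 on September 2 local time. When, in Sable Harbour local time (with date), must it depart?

10:21 on September 1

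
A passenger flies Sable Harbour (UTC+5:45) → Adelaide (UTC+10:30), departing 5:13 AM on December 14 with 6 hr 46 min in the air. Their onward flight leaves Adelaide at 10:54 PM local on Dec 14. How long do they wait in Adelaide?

6 hours 10 minutes

Convert departure to UTC: 5:13 AM − 5:45 = 11:28 PM UTC on Dec 13.
Add 6 hours and 46 minutes flight time → 6:14 AM UTC (Dec 14).
Adelaide is UTC+10:30, so local arrival = 6:14 AM + 10:30 = 4:44 PM on Dec 14.
Layover = 10:54 PM − 4:44 PM = 6 hours 10 minutes.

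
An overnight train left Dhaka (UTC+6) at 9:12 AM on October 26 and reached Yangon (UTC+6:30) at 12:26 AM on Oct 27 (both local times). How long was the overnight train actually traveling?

Departure in UTC: 9:12 AM − 6:00 = 3:12 AM on Oct 26.
Arrival in UTC: 12:26 AM − 6:30 = 5:56 PM on Oct 26.
Elapsed = 5:56 PM − 3:12 AM = 14 hours 44 minutes.

14 hours 44 minutes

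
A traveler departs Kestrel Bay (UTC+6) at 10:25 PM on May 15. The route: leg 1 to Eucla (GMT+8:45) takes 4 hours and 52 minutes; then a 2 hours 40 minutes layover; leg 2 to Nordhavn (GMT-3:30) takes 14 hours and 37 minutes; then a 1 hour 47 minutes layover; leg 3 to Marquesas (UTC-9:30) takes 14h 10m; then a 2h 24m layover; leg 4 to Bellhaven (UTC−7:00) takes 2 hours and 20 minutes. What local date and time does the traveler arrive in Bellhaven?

Convert departure to UTC: 10:25 PM − 6:00 = 4:25 PM UTC on May 15.
Add 4 hours and 52 minutes leg 1 → 9:17 PM UTC.
Add 2 hours and 40 minutes layover in Eucla → 11:57 PM UTC.
Add 14 hours 37 minutes leg 2 → 2:34 PM UTC (May 16).
Add 1 hour and 47 minutes layover in Nordhavn → 4:21 PM UTC.
Add 14 hours 10 minutes leg 3 → 6:31 AM UTC (May 17).
Add 2 hours and 24 minutes layover in Marquesas → 8:55 AM UTC.
Add 2 hours and 20 minutes leg 4 → 11:15 AM UTC.
Bellhaven is UTC−7:00, so local arrival = 11:15 AM − 7:00 = 4:15 AM on May 17.

4:15 AM on May 17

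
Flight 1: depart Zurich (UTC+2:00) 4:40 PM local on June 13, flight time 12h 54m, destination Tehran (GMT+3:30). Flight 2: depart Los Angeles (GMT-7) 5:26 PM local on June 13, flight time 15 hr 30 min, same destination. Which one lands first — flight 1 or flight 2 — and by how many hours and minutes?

the first, by 12 hours 22 minutes

Flight 1 in UTC: 4:40 PM − 2:00 = 2:40 PM on Jun 13.
+12 hours and 54 minutes → arrive 3:34 AM UTC on Jun 14.
Flight 2 in UTC: 5:26 PM + 7:00 = 12:26 AM on Jun 14.
+15 hours 30 minutes → arrive 3:56 PM UTC on Jun 14.
Flight 1 lands earlier by 12 hours 22 minutes.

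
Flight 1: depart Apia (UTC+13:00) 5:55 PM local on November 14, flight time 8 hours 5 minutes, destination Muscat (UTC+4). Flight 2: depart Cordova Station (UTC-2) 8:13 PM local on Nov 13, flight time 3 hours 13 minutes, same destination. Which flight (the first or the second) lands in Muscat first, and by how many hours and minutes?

Flight 1 in UTC: 5:55 PM − 13:00 = 4:55 AM on Nov 14.
+8 hours and 5 minutes → arrive 1:00 PM UTC on Nov 14.
Flight 2 in UTC: 8:13 PM + 2:00 = 10:13 PM on Nov 13.
+3 hours and 13 minutes → arrive 1:26 AM UTC on Nov 14.
Flight 2 lands earlier by 11 hours 34 minutes.

the second, by 11 hours 34 minutes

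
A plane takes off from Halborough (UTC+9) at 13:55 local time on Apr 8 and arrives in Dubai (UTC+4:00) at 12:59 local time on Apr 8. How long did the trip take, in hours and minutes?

Departure in UTC: 13:55 − 9:00 = 04:55 on Apr 8.
Arrival in UTC: 12:59 − 4:00 = 08:59 on Apr 8.
Elapsed = 08:59 − 04:55 = 4 hours 4 minutes.

4 hours 4 minutes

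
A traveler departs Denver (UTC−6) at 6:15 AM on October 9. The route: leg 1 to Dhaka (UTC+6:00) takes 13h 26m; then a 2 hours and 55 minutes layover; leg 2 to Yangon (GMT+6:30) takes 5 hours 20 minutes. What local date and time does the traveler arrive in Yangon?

Convert departure to UTC: 6:15 AM + 6:00 = 12:15 PM UTC on Oct 9.
Add 13 hours and 26 minutes leg 1 → 1:41 AM UTC (Oct 10).
Add 2 hours and 55 minutes layover in Dhaka → 4:36 AM UTC.
Add 5 hours and 20 minutes leg 2 → 9:56 AM UTC.
Yangon is UTC+6:30, so local arrival = 9:56 AM + 6:30 = 4:26 PM on Oct 10.

4:26 PM on October 10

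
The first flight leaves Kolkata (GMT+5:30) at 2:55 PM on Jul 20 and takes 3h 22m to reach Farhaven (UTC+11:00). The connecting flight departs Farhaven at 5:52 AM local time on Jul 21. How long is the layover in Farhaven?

6 hours 5 minutes

Convert departure to UTC: 2:55 PM − 5:30 = 9:25 AM UTC on Jul 20.
Add 3 hours 22 minutes flight time → 12:47 PM UTC.
Farhaven is UTC+11:00, so local arrival = 12:47 PM + 11:00 = 11:47 PM on Jul 20.
Layover = 5:52 AM − 11:47 PM (+1 day) = 6 hours 5 minutes.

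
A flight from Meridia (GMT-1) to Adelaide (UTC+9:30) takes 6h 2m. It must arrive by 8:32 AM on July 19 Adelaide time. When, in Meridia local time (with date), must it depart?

Target arrival in UTC: 8:32 AM − 9:30 = 11:02 PM on Jul 18.
Subtract 6 hours and 2 minutes → departure 5:00 PM UTC on Jul 18.
Meridia is UTC−1:00: 5:00 PM − 1:00 = 4:00 PM on Jul 18.

4:00 PM on July 18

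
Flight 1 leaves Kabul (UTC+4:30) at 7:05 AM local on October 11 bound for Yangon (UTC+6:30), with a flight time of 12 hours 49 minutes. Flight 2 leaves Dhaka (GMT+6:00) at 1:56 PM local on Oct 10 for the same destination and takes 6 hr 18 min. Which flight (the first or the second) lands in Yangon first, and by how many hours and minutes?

the second, by 25 hours 10 minutes

Flight 1 in UTC: 7:05 AM − 4:30 = 2:35 AM on Oct 11.
+12 hours 49 minutes → arrive 3:24 PM UTC on Oct 11.
Flight 2 in UTC: 1:56 PM − 6:00 = 7:56 AM on Oct 10.
+6 hours and 18 minutes → arrive 2:14 PM UTC on Oct 10.
Flight 2 lands earlier by 25 hours 10 minutes.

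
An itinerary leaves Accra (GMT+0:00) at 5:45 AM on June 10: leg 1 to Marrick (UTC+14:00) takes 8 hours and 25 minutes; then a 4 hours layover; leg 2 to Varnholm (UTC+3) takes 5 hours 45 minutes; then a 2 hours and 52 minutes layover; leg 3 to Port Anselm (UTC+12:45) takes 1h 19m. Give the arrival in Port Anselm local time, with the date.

4:51 PM on June 11

Accra is at UTC+0, so departure is already 5:45 AM UTC on Jun 10.
Add 8 hours and 25 minutes leg 1 → 2:10 PM UTC.
Add 4 hours layover in Marrick → 6:10 PM UTC.
Add 5 hours and 45 minutes leg 2 → 11:55 PM UTC.
Add 2 hours and 52 minutes layover in Varnholm → 2:47 AM UTC (Jun 11).
Add 1 hour 19 minutes leg 3 → 4:06 AM UTC.
Port Anselm is UTC+12:45, so local arrival = 4:06 AM + 12:45 = 4:51 PM on Jun 11.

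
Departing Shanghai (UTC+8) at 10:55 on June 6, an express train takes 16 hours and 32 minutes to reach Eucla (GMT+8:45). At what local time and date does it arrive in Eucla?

Convert departure to UTC: 10:55 − 8:00 = 02:55 UTC on Jun 6.
Add 16 hours and 32 minutes travel time → 19:27 UTC.
Eucla is UTC+8:45, so local arrival = 19:27 + 8:45 = 04:12 on Jun 7.

04:12 on Jun 7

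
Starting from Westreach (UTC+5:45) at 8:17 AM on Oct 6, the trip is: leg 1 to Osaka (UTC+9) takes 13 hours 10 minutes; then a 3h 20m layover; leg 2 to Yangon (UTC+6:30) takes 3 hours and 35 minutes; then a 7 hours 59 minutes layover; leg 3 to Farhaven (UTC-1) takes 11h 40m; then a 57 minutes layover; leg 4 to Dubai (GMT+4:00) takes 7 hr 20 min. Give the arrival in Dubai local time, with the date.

6:33 AM on October 8

Convert departure to UTC: 8:17 AM − 5:45 = 2:32 AM UTC on Oct 6.
Add 13 hours and 10 minutes leg 1 → 3:42 PM UTC.
Add 3 hours and 20 minutes layover in Osaka → 7:02 PM UTC.
Add 3 hours and 35 minutes leg 2 → 10:37 PM UTC.
Add 7 hours 59 minutes layover in Yangon → 6:36 AM UTC (Oct 7).
Add 11 hours and 40 minutes leg 3 → 6:16 PM UTC.
Add 57 minutes layover in Farhaven → 7:13 PM UTC.
Add 7 hours and 20 minutes leg 4 → 2:33 AM UTC (Oct 8).
Dubai is UTC+4:00, so local arrival = 2:33 AM + 4:00 = 6:33 AM on Oct 8.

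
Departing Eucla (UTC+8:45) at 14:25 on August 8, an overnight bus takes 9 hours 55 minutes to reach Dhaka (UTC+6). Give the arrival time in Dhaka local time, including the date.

21:35 on August 8

Convert departure to UTC: 14:25 − 8:45 = 05:40 UTC on Aug 8.
Add 9 hours 55 minutes travel time → 15:35 UTC.
Dhaka is UTC+6:00, so local arrival = 15:35 + 6:00 = 21:35 on Aug 8.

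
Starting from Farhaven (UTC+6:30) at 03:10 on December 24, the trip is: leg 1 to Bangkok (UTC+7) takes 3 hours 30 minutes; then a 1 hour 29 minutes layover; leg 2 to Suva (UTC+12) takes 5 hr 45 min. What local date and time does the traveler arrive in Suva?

19:24 on December 24

Convert departure to UTC: 03:10 − 6:30 = 20:40 UTC on Dec 23.
Add 3 hours 30 minutes leg 1 → 00:10 UTC (Dec 24).
Add 1 hour 29 minutes layover in Bangkok → 01:39 UTC.
Add 5 hours 45 minutes leg 2 → 07:24 UTC.
Suva is UTC+12:00, so local arrival = 07:24 + 12:00 = 19:24 on Dec 24.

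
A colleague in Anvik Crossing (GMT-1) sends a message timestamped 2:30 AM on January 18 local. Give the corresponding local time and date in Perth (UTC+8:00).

In UTC: 2:30 AM + 1:00 = 3:30 AM on Jan 18.
Perth is UTC+8:00: 3:30 AM + 8:00 = 11:30 AM on Jan 18.

11:30 AM on January 18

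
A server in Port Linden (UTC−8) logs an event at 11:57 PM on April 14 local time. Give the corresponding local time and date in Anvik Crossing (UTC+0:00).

7:57 AM on April 15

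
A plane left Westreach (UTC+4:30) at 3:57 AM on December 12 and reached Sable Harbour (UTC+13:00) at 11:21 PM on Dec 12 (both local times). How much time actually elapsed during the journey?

10 hours 54 minutes

Sable Harbour is 8:30 ahead of Westreach.
Clock-face elapsed time (ignoring zones) is 19 hours 24 minutes.
Actual elapsed = 19 hours 24 minutes − 8:30 = 10 hours 54 minutes.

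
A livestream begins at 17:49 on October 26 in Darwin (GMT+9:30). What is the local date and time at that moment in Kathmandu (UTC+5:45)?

14:04 on October 26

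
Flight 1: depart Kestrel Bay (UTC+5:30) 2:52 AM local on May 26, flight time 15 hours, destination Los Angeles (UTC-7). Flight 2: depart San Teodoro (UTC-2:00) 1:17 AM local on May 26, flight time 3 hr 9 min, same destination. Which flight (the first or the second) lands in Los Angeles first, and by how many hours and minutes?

Flight 1 in UTC: 2:52 AM − 5:30 = 9:22 PM on May 25.
+15 hours → arrive 12:22 PM UTC on May 26.
Flight 2 in UTC: 1:17 AM + 2:00 = 3:17 AM on May 26.
+3 hours 9 minutes → arrive 6:26 AM UTC on May 26.
Flight 2 lands earlier by 5 hours 56 minutes.

the second, by 5 hours 56 minutes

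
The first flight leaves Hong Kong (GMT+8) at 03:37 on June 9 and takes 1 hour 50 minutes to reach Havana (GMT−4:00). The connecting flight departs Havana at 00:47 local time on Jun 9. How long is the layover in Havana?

7 hours 20 minutes

Convert departure to UTC: 03:37 − 8:00 = 19:37 UTC on Jun 8.
Add 1 hour 50 minutes flight time → 21:27 UTC.
Havana is UTC−4:00, so local arrival = 21:27 − 4:00 = 17:27 on Jun 8.
Layover = 00:47 − 17:27 (+1 day) = 7 hours 20 minutes.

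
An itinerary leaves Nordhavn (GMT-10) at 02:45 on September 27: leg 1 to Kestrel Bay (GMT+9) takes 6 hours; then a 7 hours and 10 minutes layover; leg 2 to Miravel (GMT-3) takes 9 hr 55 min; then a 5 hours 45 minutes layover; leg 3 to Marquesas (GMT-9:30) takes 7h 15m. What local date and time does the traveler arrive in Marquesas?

Convert departure to UTC: 02:45 + 10:00 = 12:45 UTC on Sep 27.
Add 6 hours leg 1 → 18:45 UTC.
Add 7 hours 10 minutes layover in Kestrel Bay → 01:55 UTC (Sep 28).
Add 9 hours 55 minutes leg 2 → 11:50 UTC.
Add 5 hours 45 minutes layover in Miravel → 17:35 UTC.
Add 7 hours 15 minutes leg 3 → 00:50 UTC (Sep 29).
Marquesas is UTC−9:30, so local arrival = 00:50 − 9:30 = 15:20 on Sep 28.

15:20 on September 28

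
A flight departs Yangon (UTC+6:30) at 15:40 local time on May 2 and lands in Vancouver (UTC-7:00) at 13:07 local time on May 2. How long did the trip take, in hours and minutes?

Departure in UTC: 15:40 − 6:30 = 09:10 on May 2.
Arrival in UTC: 13:07 + 7:00 = 20:07 on May 2.
Elapsed = 20:07 − 09:10 = 10 hours 57 minutes.

10 hours 57 minutes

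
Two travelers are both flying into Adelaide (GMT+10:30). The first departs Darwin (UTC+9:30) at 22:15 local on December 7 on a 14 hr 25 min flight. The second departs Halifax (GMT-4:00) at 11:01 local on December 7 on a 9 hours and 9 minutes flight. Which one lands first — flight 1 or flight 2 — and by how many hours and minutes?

Flight 1 in UTC: 22:15 − 9:30 = 12:45 on Dec 7.
+14 hours and 25 minutes → arrive 03:10 UTC on Dec 8.
Flight 2 in UTC: 11:01 + 4:00 = 15:01 on Dec 7.
+9 hours 9 minutes → arrive 00:10 UTC on Dec 8.
Flight 2 lands earlier by 3 hours.

the second, by 3 hours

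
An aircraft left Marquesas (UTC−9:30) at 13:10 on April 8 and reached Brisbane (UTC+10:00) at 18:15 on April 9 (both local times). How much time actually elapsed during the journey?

9 hours 35 minutes

Departure in UTC: 13:10 + 9:30 = 22:40 on Apr 8.
Arrival in UTC: 18:15 − 10:00 = 08:15 on Apr 9.
Elapsed = 08:15 − 22:40 (+1 day) = 9 hours 35 minutes.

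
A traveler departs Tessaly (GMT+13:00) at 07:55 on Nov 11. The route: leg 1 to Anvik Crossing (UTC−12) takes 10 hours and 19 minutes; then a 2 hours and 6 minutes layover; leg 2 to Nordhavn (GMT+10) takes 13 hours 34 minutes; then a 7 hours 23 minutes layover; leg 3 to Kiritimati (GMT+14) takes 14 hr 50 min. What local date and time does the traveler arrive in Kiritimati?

Convert departure to UTC: 07:55 − 13:00 = 18:55 UTC on Nov 10.
Add 10 hours and 19 minutes leg 1 → 05:14 UTC (Nov 11).
Add 2 hours and 6 minutes layover in Anvik Crossing → 07:20 UTC.
Add 13 hours and 34 minutes leg 2 → 20:54 UTC.
Add 7 hours 23 minutes layover in Nordhavn → 04:17 UTC (Nov 12).
Add 14 hours and 50 minutes leg 3 → 19:07 UTC.
Kiritimati is UTC+14:00, so local arrival = 19:07 + 14:00 = 09:07 on Nov 13.

09:07 on November 13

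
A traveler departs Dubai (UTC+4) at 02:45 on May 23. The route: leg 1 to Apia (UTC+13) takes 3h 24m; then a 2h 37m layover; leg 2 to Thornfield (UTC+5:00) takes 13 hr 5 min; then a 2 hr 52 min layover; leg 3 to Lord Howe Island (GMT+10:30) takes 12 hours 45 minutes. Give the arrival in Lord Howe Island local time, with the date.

19:58 on May 24

Convert departure to UTC: 02:45 − 4:00 = 22:45 UTC on May 22.
Add 3 hours and 24 minutes leg 1 → 02:09 UTC (May 23).
Add 2 hours 37 minutes layover in Apia → 04:46 UTC.
Add 13 hours and 5 minutes leg 2 → 17:51 UTC.
Add 2 hours and 52 minutes layover in Thornfield → 20:43 UTC.
Add 12 hours 45 minutes leg 3 → 09:28 UTC (May 24).
Lord Howe Island is UTC+10:30, so local arrival = 09:28 + 10:30 = 19:58 on May 24.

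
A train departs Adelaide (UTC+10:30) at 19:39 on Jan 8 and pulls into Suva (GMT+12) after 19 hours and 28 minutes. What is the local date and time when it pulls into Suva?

16:37 on January 9

Suva is 1:30 ahead of Adelaide.
After 19 hours 28 minutes it is 15:07 (Jan 9) in Adelaide.
Shift by the zone difference: 15:07 + 1:30 = 16:37 on Jan 9 in Suva.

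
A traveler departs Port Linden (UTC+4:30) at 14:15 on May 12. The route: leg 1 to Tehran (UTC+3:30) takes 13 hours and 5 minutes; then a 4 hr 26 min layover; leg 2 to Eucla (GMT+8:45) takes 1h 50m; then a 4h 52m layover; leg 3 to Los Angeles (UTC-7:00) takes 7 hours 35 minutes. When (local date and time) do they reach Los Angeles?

10:33 on May 13

Convert departure to UTC: 14:15 − 4:30 = 09:45 UTC on May 12.
Add 13 hours 5 minutes leg 1 → 22:50 UTC.
Add 4 hours 26 minutes layover in Tehran → 03:16 UTC (May 13).
Add 1 hour 50 minutes leg 2 → 05:06 UTC.
Add 4 hours 52 minutes layover in Eucla → 09:58 UTC.
Add 7 hours and 35 minutes leg 3 → 17:33 UTC.
Los Angeles is UTC−7:00, so local arrival = 17:33 − 7:00 = 10:33 on May 13.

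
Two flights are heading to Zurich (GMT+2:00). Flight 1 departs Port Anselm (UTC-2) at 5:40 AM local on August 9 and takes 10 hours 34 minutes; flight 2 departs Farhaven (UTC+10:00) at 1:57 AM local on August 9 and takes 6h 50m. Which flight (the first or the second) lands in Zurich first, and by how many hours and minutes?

the second, by 19 hours 27 minutes

Flight 1 in UTC: 5:40 AM + 2:00 = 7:40 AM on Aug 9.
+10 hours 34 minutes → arrive 6:14 PM UTC on Aug 9.
Flight 2 in UTC: 1:57 AM − 10:00 = 3:57 PM on Aug 8.
+6 hours 50 minutes → arrive 10:47 PM UTC on Aug 8.
Flight 2 lands earlier by 19 hours 27 minutes.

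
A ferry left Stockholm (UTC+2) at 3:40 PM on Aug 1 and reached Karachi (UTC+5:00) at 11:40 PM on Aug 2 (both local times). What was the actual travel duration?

29 hours

Karachi is 3:00 ahead of Stockholm.
Clock-face elapsed time (ignoring zones) is 32 hours.
Actual elapsed = 32 hours − 3:00 = 29 hours.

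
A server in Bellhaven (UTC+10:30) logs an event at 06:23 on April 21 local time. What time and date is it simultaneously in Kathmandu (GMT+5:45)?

Kathmandu is 4:45 behind Bellhaven.
Shift by the zone difference: 06:23 − 4:45 = 01:38 on Apr 21 in Kathmandu.

01:38 on Apr 21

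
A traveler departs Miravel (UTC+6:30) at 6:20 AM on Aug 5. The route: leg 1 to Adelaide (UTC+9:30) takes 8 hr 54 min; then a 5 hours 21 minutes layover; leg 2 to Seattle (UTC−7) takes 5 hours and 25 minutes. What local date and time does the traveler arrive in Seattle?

12:30 PM on Aug 5

Convert departure to UTC: 6:20 AM − 6:30 = 11:50 PM UTC on Aug 4.
Add 8 hours 54 minutes leg 1 → 8:44 AM UTC (Aug 5).
Add 5 hours 21 minutes layover in Adelaide → 2:05 PM UTC.
Add 5 hours and 25 minutes leg 2 → 7:30 PM UTC.
Seattle is UTC−7:00, so local arrival = 7:30 PM − 7:00 = 12:30 PM on Aug 5.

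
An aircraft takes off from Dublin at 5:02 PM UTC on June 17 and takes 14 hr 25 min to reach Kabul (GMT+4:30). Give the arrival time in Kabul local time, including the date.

11:57 AM on Jun 18

Departure is given in UTC: 5:02 PM on Jun 17.
Add 14 hours and 25 minutes → 7:27 AM UTC (Jun 18).
Kabul is UTC+4:30: 7:27 AM + 4:30 = 11:57 AM on Jun 18.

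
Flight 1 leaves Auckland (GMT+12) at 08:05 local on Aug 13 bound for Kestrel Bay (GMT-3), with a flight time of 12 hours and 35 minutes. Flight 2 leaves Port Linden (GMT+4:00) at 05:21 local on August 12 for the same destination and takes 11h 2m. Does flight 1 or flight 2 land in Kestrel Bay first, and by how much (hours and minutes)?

Flight 1 in UTC: 08:05 − 12:00 = 20:05 on Aug 12.
+12 hours and 35 minutes → arrive 08:40 UTC on Aug 13.
Flight 2 in UTC: 05:21 − 4:00 = 01:21 on Aug 12.
+11 hours and 2 minutes → arrive 12:23 UTC on Aug 12.
Flight 2 lands earlier by 20 hours 17 minutes.

the second, by 20 hours 17 minutes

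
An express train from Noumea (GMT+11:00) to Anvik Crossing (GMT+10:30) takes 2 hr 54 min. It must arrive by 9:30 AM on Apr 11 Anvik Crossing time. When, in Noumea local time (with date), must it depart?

7:06 AM on Apr 11

Target arrival in UTC: 9:30 AM − 10:30 = 11:00 PM on Apr 10.
Subtract 2 hours 54 minutes → departure 8:06 PM UTC on Apr 10.
Noumea is UTC+11:00: 8:06 PM + 11:00 = 7:06 AM on Apr 11.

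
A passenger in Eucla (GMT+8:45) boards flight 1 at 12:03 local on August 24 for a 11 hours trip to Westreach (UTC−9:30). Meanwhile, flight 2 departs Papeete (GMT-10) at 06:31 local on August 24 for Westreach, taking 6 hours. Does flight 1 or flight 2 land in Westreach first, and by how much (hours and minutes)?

Flight 1 in UTC: 12:03 − 8:45 = 03:18 on Aug 24.
+11 hours → arrive 14:18 UTC on Aug 24.
Flight 2 in UTC: 06:31 + 10:00 = 16:31 on Aug 24.
+6 hours → arrive 22:31 UTC on Aug 24.
Flight 1 lands earlier by 8 hours 13 minutes.

the first, by 8 hours 13 minutes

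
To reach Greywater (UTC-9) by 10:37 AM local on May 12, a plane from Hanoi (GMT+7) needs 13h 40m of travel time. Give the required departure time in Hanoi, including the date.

12:57 PM on May 12

Target arrival in UTC: 10:37 AM + 9:00 = 7:37 PM on May 12.
Subtract 13 hours 40 minutes → departure 5:57 AM UTC on May 12.
Hanoi is UTC+7:00: 5:57 AM + 7:00 = 12:57 PM on May 12.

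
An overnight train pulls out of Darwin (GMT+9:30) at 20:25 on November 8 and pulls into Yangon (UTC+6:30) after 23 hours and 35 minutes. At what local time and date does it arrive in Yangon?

Convert departure to UTC: 20:25 − 9:30 = 10:55 UTC on Nov 8.
Add 23 hours 35 minutes travel time → 10:30 UTC (Nov 9).
Yangon is UTC+6:30, so local arrival = 10:30 + 6:30 = 17:00 on Nov 9.

17:00 on November 9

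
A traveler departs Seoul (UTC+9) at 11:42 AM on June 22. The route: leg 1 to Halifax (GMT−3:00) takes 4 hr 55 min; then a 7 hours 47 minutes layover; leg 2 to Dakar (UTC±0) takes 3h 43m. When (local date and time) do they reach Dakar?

7:07 PM on June 22

Convert departure to UTC: 11:42 AM − 9:00 = 2:42 AM UTC on Jun 22.
Add 4 hours and 55 minutes leg 1 → 7:37 AM UTC.
Add 7 hours and 47 minutes layover in Halifax → 3:24 PM UTC.
Add 3 hours 43 minutes leg 2 → 7:07 PM UTC.
Dakar is UTC+0, so local arrival is the same: 7:07 PM on Jun 22.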